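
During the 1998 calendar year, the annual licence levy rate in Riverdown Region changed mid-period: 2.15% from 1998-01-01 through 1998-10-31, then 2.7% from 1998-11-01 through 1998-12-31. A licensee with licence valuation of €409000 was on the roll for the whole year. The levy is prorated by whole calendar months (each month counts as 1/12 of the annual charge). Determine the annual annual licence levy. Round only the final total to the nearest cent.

1998-01-01 to 1998-10-31: 10 months at 2.15% → €409000 × 2.15% × 10/12 = €7327.9167
1998-11-01 to 1998-12-31: 2 months at 2.7% → €409000 × 2.7% × 2/12 = €1840.5000
Total = €9168.4167

€9168.42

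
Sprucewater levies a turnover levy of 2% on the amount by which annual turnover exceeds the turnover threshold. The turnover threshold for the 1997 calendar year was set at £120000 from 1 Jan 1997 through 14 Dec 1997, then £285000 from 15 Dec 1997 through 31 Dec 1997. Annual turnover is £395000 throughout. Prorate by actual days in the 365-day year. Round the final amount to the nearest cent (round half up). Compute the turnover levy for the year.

£5346.30

1 Jan – 14 Dec 1997: 348 days, exemption £120000 → (£395000 − £120000) × 2% × 348/365 = £5243.8356
15 Dec – 31 Dec 1997: 17 days, exemption £285000 → (£395000 − £285000) × 2% × 17/365 = £102.4658
Total = £5346.3014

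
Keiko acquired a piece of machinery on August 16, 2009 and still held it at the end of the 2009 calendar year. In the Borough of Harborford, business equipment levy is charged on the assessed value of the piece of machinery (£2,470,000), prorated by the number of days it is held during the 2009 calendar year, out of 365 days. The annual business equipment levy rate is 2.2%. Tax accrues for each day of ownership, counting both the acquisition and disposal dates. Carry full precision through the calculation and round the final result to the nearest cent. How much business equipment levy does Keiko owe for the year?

Days held (August 16 – December 31, 2009): 138 out of 365
Tax = £2,470,000 × 2.2% × 138/365 = £20,544.9863

£20,544.99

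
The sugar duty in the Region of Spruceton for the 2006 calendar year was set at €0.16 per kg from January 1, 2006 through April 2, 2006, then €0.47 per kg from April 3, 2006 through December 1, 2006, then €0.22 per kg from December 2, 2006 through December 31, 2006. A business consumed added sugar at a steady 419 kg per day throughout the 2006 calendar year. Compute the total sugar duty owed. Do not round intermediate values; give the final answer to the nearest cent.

€56,787.07

January 1 – April 2, 2006: 92 days × 419 kg/day = 38,548 kg at €0.16/kg → €6,167.68
April 3 – December 1, 2006: 243 days × 419 kg/day = 101,817 kg at €0.47/kg → €47,853.99
December 2 – December 31, 2006: 30 days × 419 kg/day = 12,570 kg at €0.22/kg → €2,765.40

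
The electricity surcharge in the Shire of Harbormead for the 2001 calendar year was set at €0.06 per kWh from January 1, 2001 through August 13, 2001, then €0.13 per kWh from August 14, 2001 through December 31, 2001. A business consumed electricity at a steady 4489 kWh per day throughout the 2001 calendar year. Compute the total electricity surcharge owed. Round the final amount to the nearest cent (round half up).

€142301.30

January 1 – August 13, 2001: 225 days × 4489 kWh/day = 1,010,025 kWh at €0.06/kWh → €60601.50
August 14 – December 31, 2001: 140 days × 4489 kWh/day = 628,460 kWh at €0.13/kWh → €81699.80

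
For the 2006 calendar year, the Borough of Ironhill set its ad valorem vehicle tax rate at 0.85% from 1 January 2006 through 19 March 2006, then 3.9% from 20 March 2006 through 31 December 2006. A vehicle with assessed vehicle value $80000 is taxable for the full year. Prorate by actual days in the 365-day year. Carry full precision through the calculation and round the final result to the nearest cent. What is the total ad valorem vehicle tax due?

1 January – 19 March 2006: 78 days at 0.85% → $80000 × 0.85% × 78/365 = $145.3151
20 March – 31 December 2006: 287 days at 3.9% → $80000 × 3.9% × 287/365 = $2453.2603
Total = $2598.5753

$2598.58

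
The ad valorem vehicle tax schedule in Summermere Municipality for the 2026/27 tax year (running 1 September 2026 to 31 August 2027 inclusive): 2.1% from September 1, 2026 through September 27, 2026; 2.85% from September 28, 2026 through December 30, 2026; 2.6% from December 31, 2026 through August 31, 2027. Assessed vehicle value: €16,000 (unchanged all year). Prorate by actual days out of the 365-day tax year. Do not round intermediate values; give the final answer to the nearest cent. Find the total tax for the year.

€420.38

September 1 – September 27, 2026: 27 days at 2.1% → €16,000 × 2.1% × 27/365 = €24.8548
September 28 – December 30, 2026: 94 days at 2.85% → €16,000 × 2.85% × 94/365 = €117.4356
December 31, 2026 – August 31, 2027: 244 days at 2.6% → €16,000 × 2.6% × 244/365 = €278.0932
Total = €420.3836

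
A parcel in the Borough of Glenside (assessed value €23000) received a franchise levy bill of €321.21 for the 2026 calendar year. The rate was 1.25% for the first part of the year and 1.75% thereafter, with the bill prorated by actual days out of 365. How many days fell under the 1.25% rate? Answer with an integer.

Let d = days at the first rate; then 365 − d days at the second rate.
€23000 × [1.25%·d + 1.75%·(365−d)] / 365 = €321.21
Solving gives d = 258, so the new rate took effect on September 16, 2026.

258 days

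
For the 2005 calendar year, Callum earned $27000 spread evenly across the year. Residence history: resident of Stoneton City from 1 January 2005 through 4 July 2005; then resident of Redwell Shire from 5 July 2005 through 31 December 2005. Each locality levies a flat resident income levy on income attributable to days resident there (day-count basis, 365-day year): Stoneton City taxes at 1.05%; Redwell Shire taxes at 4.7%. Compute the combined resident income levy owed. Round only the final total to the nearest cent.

$769.50

Stoneton City, 1 January – 4 July 2005: 185 days → $27000 × 1.05% × 185/365 = $143.6918
Redwell Shire, 5 July – 31 December 2005: 180 days → $27000 × 4.7% × 180/365 = $625.8082
Total = $769.5000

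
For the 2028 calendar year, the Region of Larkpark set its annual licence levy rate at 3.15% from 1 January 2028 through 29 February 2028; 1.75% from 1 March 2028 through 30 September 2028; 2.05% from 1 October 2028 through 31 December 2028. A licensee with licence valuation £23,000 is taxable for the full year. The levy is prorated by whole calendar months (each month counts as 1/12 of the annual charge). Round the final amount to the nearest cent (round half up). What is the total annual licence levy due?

1 January – 29 February 2028: 2 months at 3.15% → £23,000 × 3.15% × 2/12 = £120.7500
1 March – 30 September 2028: 7 months at 1.75% → £23,000 × 1.75% × 7/12 = £234.7917
1 October – 31 December 2028: 3 months at 2.05% → £23,000 × 2.05% × 3/12 = £117.8750
Total = £473.4167

£473.42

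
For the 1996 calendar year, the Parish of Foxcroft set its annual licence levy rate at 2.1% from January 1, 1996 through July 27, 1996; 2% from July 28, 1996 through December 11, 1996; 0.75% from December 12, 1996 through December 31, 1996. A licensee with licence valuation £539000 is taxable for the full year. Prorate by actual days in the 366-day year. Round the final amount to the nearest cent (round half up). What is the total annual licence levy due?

£10719.62

January 1 – July 27, 1996: 209 days at 2.1% → £539000 × 2.1% × 209/366 = £6463.5820
July 28 – December 11, 1996: 137 days at 2% → £539000 × 2% × 137/366 = £4035.1366
December 12 – December 31, 1996: 20 days at 0.75% → £539000 × 0.75% × 20/366 = £220.9016
Total = £10719.6202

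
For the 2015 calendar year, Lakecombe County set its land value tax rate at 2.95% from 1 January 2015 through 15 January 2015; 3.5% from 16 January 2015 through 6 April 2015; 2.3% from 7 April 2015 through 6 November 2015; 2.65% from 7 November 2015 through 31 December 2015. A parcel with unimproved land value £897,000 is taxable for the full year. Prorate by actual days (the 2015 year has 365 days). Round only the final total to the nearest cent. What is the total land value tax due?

1 January – 15 January 2015: 15 days at 2.95% → £897,000 × 2.95% × 15/365 = £1,087.4589
16 January – 6 April 2015: 81 days at 3.5% → £897,000 × 3.5% × 81/365 = £6,967.1096
7 April – 6 November 2015: 214 days at 2.3% → £897,000 × 2.3% × 214/365 = £12,095.9836
7 November – 31 December 2015: 55 days at 2.65% → £897,000 × 2.65% × 55/365 = £3,581.8562
Total = £23,732.4082

£23,732.41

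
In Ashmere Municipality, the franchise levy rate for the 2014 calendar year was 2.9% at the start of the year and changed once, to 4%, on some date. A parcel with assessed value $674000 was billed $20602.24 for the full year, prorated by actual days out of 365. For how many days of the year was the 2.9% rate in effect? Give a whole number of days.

313 days

Let d = days at the first rate; then 365 − d days at the second rate.
$674000 × [2.9%·d + 4%·(365−d)] / 365 = $20602.24
Solving gives d = 313, so the new rate took effect on 10 Nov 2014.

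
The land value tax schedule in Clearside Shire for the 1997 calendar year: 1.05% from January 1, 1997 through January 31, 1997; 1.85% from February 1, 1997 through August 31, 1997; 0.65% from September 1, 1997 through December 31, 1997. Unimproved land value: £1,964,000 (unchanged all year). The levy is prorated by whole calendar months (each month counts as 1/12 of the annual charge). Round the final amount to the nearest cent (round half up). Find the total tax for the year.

£27,168.67

January 1 – January 31, 1997: 1 month at 1.05% → £1,964,000 × 1.05% × 1/12 = £1,718.5000
February 1 – August 31, 1997: 7 months at 1.85% → £1,964,000 × 1.85% × 7/12 = £21,194.8333
September 1 – December 31, 1997: 4 months at 0.65% → £1,964,000 × 0.65% × 4/12 = £4,255.3333
Total = £27,168.6667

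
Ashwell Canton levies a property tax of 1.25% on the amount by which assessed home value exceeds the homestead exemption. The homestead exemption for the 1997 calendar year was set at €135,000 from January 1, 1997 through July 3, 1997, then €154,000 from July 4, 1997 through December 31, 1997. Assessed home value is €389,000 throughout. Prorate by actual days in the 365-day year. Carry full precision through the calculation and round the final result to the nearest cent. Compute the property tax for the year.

€3,057.23

January 1 – July 3, 1997: 184 days, exemption €135,000 → (€389,000 − €135,000) × 1.25% × 184/365 = €1,600.5479
July 4 – December 31, 1997: 181 days, exemption €154,000 → (€389,000 − €154,000) × 1.25% × 181/365 = €1,456.6781
Total = €3,057.2260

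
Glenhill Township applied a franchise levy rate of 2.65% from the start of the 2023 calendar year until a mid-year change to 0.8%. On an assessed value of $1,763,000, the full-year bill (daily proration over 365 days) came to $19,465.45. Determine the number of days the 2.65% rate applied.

60 days

Let d = days at the first rate; then 365 − d days at the second rate.
$1,763,000 × [2.65%·d + 0.8%·(365−d)] / 365 = $19,465.45
Solving gives d = 60, so the new rate took effect on 2 Mar 2023.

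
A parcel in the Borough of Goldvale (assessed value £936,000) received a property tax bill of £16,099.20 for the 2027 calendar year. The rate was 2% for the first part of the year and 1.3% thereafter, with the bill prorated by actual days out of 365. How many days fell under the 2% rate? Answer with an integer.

219 days

Let d = days at the first rate; then 365 − d days at the second rate.
£936,000 × [2%·d + 1.3%·(365−d)] / 365 = £16,099.20
Solving gives d = 219, so the new rate took effect on August 8, 2027.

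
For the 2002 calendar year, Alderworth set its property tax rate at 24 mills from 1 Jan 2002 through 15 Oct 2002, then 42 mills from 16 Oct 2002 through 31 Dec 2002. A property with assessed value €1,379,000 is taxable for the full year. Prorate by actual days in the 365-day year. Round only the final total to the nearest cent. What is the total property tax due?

€38,332.42

1 Jan – 15 Oct 2002: 288 days at 24 mills → €1,379,000 × 2.4% × 288/365 = €26,114.1041
16 Oct – 31 Dec 2002: 77 days at 42 mills → €1,379,000 × 4.2% × 77/365 = €12,218.3178
Total = €38,332.4219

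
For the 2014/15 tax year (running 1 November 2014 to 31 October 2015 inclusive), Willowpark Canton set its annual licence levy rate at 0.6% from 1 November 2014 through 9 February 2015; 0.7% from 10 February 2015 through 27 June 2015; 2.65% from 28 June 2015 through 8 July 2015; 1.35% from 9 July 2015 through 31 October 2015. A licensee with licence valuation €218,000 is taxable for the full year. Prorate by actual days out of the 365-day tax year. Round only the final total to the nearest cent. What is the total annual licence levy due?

€2,040.24

1 November 2014 – 9 February 2015: 101 days at 0.6% → €218,000 × 0.6% × 101/365 = €361.9397
10 February – 27 June 2015: 138 days at 0.7% → €218,000 × 0.7% × 138/365 = €576.9534
28 June – 8 July 2015: 11 days at 2.65% → €218,000 × 2.65% × 11/365 = €174.1014
9 July – 31 October 2015: 115 days at 1.35% → €218,000 × 1.35% × 115/365 = €927.2466
Total = €2,040.2411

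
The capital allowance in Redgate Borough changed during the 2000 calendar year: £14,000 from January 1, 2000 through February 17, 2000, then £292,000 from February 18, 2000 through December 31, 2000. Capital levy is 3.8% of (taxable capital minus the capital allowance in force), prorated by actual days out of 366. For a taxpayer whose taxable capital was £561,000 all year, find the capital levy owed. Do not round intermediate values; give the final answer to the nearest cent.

January 1 – February 17, 2000: 48 days, exemption £14,000 → (£561,000 − £14,000) × 3.8% × 48/366 = £2,726.0328
February 18 – December 31, 2000: 318 days, exemption £292,000 → (£561,000 − £292,000) × 3.8% × 318/366 = £8,881.4098
Total = £11,607.4426

£11,607.44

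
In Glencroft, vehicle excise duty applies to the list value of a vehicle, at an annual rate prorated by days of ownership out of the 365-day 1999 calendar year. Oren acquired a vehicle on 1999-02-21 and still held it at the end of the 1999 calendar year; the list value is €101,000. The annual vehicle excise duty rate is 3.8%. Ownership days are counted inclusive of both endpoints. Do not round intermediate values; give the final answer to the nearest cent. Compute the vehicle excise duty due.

€3,301.73

Days held (1999-02-21 to 1999-12-31): 314 out of 365
Tax = €101,000 × 3.8% × 314/365 = €3,301.7315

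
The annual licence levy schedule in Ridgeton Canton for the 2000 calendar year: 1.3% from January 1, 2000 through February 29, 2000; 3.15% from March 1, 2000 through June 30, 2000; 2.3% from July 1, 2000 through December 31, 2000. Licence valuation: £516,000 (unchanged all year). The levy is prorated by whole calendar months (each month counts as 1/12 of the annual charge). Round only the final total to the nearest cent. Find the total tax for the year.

£12,470.00

January 1 – February 29, 2000: 2 months at 1.3% → £516,000 × 1.3% × 2/12 = £1,118.0000
March 1 – June 30, 2000: 4 months at 3.15% → £516,000 × 3.15% × 4/12 = £5,418.0000
July 1 – December 31, 2000: 6 months at 2.3% → £516,000 × 2.3% × 6/12 = £5,934.0000
Total = £12,470.0000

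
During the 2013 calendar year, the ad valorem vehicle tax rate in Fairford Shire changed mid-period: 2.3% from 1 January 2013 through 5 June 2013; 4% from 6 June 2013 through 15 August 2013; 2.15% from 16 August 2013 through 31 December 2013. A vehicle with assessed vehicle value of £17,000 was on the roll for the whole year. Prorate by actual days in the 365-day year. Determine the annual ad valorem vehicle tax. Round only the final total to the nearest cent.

1 January – 5 June 2013: 156 days at 2.3% → £17,000 × 2.3% × 156/365 = £167.1123
6 June – 15 August 2013: 71 days at 4% → £17,000 × 4% × 71/365 = £132.2740
16 August – 31 December 2013: 138 days at 2.15% → £17,000 × 2.15% × 138/365 = £138.1890
Total = £437.5753

£437.58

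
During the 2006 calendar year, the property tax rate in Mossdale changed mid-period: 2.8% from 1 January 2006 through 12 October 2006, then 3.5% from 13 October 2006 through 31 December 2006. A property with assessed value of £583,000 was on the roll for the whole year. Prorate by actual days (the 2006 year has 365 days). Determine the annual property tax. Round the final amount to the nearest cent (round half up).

£17,218.47

1 January – 12 October 2006: 285 days at 2.8% → £583,000 × 2.8% × 285/365 = £12,746.1370
13 October – 31 December 2006: 80 days at 3.5% → £583,000 × 3.5% × 80/365 = £4,472.3288
Total = £17,218.4658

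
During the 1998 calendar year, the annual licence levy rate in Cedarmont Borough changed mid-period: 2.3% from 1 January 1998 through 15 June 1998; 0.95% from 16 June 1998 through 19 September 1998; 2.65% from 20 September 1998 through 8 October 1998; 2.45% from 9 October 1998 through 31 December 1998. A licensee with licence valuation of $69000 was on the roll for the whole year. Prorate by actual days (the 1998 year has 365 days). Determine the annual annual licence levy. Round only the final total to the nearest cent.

$1378.39

1 January – 15 June 1998: 166 days at 2.3% → $69000 × 2.3% × 166/365 = $721.7589
16 June – 19 September 1998: 96 days at 0.95% → $69000 × 0.95% × 96/365 = $172.4055
20 September – 8 October 1998: 19 days at 2.65% → $69000 × 2.65% × 19/365 = $95.1822
9 October – 31 December 1998: 84 days at 2.45% → $69000 × 2.45% × 84/365 = $389.0466
Total = $1378.3932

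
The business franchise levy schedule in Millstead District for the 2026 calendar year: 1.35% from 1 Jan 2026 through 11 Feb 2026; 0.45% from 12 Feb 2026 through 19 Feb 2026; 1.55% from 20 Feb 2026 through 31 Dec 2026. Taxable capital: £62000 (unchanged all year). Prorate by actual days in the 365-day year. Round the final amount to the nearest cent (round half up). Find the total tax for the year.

£931.78

1 Jan – 11 Feb 2026: 42 days at 1.35% → £62000 × 1.35% × 42/365 = £96.3123
12 Feb – 19 Feb 2026: 8 days at 0.45% → £62000 × 0.45% × 8/365 = £6.1151
20 Feb – 31 Dec 2026: 315 days at 1.55% → £62000 × 1.55% × 315/365 = £829.3562
Total = £931.7836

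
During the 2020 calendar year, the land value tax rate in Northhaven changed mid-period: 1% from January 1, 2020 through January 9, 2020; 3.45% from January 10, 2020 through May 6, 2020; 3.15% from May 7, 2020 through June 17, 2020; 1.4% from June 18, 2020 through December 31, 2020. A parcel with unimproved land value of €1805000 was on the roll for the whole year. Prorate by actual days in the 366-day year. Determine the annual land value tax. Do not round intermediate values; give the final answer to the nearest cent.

January 1 – January 9, 2020: 9 days at 1% → €1805000 × 1% × 9/366 = €443.8525
January 10 – May 6, 2020: 118 days at 3.45% → €1805000 × 3.45% × 118/366 = €20076.9262
May 7 – June 17, 2020: 42 days at 3.15% → €1805000 × 3.15% × 42/366 = €6524.6311
June 18 – December 31, 2020: 197 days at 1.4% → €1805000 × 1.4% × 197/366 = €13601.6120
Total = €40647.0219

€40647.02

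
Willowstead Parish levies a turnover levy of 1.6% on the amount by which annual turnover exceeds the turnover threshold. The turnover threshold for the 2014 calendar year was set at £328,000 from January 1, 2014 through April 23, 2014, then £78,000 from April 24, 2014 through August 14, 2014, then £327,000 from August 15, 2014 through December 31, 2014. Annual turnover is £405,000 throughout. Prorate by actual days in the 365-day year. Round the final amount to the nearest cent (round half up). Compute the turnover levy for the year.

£2,476.45

January 1 – April 23, 2014: 113 days, exemption £328,000 → (£405,000 − £328,000) × 1.6% × 113/365 = £381.4137
April 24 – August 14, 2014: 113 days, exemption £78,000 → (£405,000 − £78,000) × 1.6% × 113/365 = £1,619.7699
August 15 – December 31, 2014: 139 days, exemption £327,000 → (£405,000 − £327,000) × 1.6% × 139/365 = £475.2658
Total = £2,476.4493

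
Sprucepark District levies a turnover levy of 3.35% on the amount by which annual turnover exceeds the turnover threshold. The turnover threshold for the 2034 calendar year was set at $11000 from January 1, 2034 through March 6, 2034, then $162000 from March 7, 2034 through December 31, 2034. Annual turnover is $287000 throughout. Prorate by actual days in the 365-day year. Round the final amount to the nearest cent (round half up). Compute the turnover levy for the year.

$5088.33

January 1 – March 6, 2034: 65 days, exemption $11000 → ($287000 − $11000) × 3.35% × 65/365 = $1646.5479
March 7 – December 31, 2034: 300 days, exemption $162000 → ($287000 − $162000) × 3.35% × 300/365 = $3441.7808
Total = $5088.3288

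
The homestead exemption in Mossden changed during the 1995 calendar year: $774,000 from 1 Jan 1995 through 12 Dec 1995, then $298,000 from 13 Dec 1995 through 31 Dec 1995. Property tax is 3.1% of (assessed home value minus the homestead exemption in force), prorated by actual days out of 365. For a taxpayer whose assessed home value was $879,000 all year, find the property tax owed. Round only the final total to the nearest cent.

$4,023.12

1 Jan – 12 Dec 1995: 346 days, exemption $774,000 → ($879,000 − $774,000) × 3.1% × 346/365 = $3,085.5616
13 Dec – 31 Dec 1995: 19 days, exemption $298,000 → ($879,000 − $298,000) × 3.1% × 19/365 = $937.5589
Total = $4,023.1205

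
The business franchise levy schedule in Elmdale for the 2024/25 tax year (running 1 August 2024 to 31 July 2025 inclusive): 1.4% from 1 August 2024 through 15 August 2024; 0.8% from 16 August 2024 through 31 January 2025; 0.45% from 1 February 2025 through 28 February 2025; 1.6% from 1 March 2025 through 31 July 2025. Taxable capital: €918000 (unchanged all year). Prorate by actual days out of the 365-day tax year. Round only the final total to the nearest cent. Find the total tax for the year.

1 August – 15 August 2024: 15 days at 1.4% → €918000 × 1.4% × 15/365 = €528.1644
16 August 2024 – 31 January 2025: 169 days at 0.8% → €918000 × 0.8% × 169/365 = €3400.3726
1 February – 28 February 2025: 28 days at 0.45% → €918000 × 0.45% × 28/365 = €316.8986
1 March – 31 July 2025: 153 days at 1.6% → €918000 × 1.6% × 153/365 = €6156.8877
Total = €10402.3233

€10402.32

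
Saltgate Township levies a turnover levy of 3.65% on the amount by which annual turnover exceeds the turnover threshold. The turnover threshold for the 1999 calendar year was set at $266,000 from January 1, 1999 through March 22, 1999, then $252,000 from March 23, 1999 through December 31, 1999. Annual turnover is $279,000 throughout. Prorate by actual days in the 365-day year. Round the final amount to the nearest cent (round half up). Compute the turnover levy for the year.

January 1 – March 22, 1999: 81 days, exemption $266,000 → ($279,000 − $266,000) × 3.65% × 81/365 = $105.3000
March 23 – December 31, 1999: 284 days, exemption $252,000 → ($279,000 − $252,000) × 3.65% × 284/365 = $766.8000
Total = $872.1000

$872.10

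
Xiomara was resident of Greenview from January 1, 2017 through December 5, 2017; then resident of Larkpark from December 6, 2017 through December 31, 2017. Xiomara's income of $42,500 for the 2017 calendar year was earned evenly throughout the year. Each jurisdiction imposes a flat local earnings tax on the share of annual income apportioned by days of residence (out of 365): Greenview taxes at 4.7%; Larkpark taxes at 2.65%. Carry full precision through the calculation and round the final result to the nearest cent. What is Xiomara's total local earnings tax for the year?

$1,935.44

Greenview, January 1 – December 5, 2017: 339 days → $42,500 × 4.7% × 339/365 = $1,855.2123
Larkpark, December 6 – December 31, 2017: 26 days → $42,500 × 2.65% × 26/365 = $80.2260
Total = $1,935.4384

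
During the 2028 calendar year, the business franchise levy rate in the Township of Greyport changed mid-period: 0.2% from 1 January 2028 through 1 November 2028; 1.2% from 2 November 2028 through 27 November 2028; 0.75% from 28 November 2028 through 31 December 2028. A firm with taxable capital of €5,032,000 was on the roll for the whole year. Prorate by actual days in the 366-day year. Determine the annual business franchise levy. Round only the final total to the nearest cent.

1 January – 1 November 2028: 306 days at 0.2% → €5,032,000 × 0.2% × 306/366 = €8,414.1639
2 November – 27 November 2028: 26 days at 1.2% → €5,032,000 × 1.2% × 26/366 = €4,289.5738
28 November – 31 December 2028: 34 days at 0.75% → €5,032,000 × 0.75% × 34/366 = €3,505.9016
Total = €16,209.6393

€16,209.64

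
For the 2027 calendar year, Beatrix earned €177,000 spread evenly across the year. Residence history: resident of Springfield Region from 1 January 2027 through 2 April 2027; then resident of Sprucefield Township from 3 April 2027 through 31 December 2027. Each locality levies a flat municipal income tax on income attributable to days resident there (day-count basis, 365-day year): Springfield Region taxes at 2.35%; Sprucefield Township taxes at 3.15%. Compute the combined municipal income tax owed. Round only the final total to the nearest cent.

Springfield Region, 1 January – 2 April 2027: 92 days → €177,000 × 2.35% × 92/365 = €1,048.4219
Sprucefield Township, 3 April – 31 December 2027: 273 days → €177,000 × 3.15% × 273/365 = €4,170.1685
Total = €5,218.5904

€5,218.59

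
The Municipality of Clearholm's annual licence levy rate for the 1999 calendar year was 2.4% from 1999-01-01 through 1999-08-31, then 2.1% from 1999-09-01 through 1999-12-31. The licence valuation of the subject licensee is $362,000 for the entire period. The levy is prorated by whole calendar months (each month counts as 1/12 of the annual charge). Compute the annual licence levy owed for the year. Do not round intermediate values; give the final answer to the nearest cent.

1999-01-01 to 1999-08-31: 8 months at 2.4% → $362,000 × 2.4% × 8/12 = $5,792.0000
1999-09-01 to 1999-12-31: 4 months at 2.1% → $362,000 × 2.1% × 4/12 = $2,534.0000
Total = $8,326.0000

$8,326.00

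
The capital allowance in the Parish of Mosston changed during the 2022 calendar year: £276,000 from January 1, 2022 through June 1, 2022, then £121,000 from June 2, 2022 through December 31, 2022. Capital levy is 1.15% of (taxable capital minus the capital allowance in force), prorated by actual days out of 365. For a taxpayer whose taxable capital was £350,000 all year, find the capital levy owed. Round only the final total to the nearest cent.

£1,891.20

January 1 – June 1, 2022: 152 days, exemption £276,000 → (£350,000 − £276,000) × 1.15% × 152/365 = £354.3890
June 2 – December 31, 2022: 213 days, exemption £121,000 → (£350,000 − £121,000) × 1.15% × 213/365 = £1,536.8096
Total = £1,891.1986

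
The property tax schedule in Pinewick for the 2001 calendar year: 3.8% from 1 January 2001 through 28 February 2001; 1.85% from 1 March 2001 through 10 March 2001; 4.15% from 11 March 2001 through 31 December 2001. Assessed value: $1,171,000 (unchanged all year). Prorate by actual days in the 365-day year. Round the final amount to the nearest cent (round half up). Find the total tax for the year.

1 January – 28 February 2001: 59 days at 3.8% → $1,171,000 × 3.8% × 59/365 = $7,192.8274
1 March – 10 March 2001: 10 days at 1.85% → $1,171,000 × 1.85% × 10/365 = $593.5205
11 March – 31 December 2001: 296 days at 4.15% → $1,171,000 × 4.15% × 296/365 = $39,409.7644
Total = $47,196.1123

$47,196.11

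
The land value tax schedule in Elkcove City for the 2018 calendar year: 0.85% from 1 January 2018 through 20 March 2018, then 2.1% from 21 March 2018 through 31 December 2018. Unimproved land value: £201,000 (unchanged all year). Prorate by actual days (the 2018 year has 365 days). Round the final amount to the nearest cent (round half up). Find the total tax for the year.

£3,677.20

1 January – 20 March 2018: 79 days at 0.85% → £201,000 × 0.85% × 79/365 = £369.7849
21 March – 31 December 2018: 286 days at 2.1% → £201,000 × 2.1% × 286/365 = £3,307.4137
Total = £3,677.1986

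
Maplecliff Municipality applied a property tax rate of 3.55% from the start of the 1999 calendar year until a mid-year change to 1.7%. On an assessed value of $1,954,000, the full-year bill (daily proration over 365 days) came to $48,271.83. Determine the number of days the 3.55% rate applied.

Let d = days at the first rate; then 365 − d days at the second rate.
$1,954,000 × [3.55%·d + 1.7%·(365−d)] / 365 = $48,271.83
Solving gives d = 152, so the new rate took effect on June 2, 1999.

152 days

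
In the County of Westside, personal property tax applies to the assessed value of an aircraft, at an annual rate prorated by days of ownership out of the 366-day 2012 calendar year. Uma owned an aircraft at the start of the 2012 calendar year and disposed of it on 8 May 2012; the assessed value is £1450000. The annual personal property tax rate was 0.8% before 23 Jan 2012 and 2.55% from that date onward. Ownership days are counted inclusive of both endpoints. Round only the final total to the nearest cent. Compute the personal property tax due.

£11506.90

1 Jan – 22 Jan 2012: 22 days at 0.8% → £1450000 × 0.8% × 22/366 = £697.2678
23 Jan – 8 May 2012: 107 days at 2.55% → £1450000 × 2.55% × 107/366 = £10809.6311
Total = £11506.8989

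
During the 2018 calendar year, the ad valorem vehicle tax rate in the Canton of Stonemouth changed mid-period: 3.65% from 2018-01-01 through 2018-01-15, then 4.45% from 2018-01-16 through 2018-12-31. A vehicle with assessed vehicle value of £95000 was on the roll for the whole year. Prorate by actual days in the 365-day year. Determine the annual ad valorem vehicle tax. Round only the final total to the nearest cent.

£4196.27

2018-01-01 to 2018-01-15: 15 days at 3.65% → £95000 × 3.65% × 15/365 = £142.5000
2018-01-16 to 2018-12-31: 350 days at 4.45% → £95000 × 4.45% × 350/365 = £4053.7671
Total = £4196.2671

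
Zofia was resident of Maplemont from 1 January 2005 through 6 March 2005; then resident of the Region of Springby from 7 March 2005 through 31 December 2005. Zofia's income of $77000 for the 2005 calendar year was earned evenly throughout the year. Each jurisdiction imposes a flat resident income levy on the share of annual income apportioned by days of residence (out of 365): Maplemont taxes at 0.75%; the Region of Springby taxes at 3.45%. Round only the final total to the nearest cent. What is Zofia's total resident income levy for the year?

$2286.27

Maplemont, 1 January – 6 March 2005: 65 days → $77000 × 0.75% × 65/365 = $102.8425
The Region of Springby, 7 March – 31 December 2005: 300 days → $77000 × 3.45% × 300/365 = $2183.4247
Total = $2286.2671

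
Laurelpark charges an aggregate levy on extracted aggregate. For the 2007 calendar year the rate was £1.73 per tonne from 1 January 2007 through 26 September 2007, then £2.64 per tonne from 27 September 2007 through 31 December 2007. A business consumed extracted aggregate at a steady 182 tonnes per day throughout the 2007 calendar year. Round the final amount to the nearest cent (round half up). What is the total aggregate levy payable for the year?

1 January – 26 September 2007: 269 days × 182 tonnes/day = 48,958 tonnes at £1.73/tonne → £84,697.34
27 September – 31 December 2007: 96 days × 182 tonnes/day = 17,472 tonnes at £2.64/tonne → £46,126.08

£130,823.42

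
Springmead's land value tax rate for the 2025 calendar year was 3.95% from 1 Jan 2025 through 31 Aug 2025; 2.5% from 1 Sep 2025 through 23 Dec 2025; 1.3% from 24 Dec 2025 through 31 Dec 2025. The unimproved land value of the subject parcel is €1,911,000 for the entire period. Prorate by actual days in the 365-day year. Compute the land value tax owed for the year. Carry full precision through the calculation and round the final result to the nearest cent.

1 Jan – 31 Aug 2025: 243 days at 3.95% → €1,911,000 × 3.95% × 243/365 = €50,254.0644
1 Sep – 23 Dec 2025: 114 days at 2.5% → €1,911,000 × 2.5% × 114/365 = €14,921.5068
24 Dec – 31 Dec 2025: 8 days at 1.3% → €1,911,000 × 1.3% × 8/365 = €544.5041
Total = €65,720.0753

€65,720.08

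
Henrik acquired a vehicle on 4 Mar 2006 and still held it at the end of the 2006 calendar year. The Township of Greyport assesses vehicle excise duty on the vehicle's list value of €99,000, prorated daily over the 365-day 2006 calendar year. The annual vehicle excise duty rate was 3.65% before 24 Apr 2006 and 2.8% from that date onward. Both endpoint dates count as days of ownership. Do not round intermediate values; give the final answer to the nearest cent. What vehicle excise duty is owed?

€2,418.72

4 Mar – 23 Apr 2006: 51 days at 3.65% → €99,000 × 3.65% × 51/365 = €504.9000
24 Apr – 31 Dec 2006: 252 days at 2.8% → €99,000 × 2.8% × 252/365 = €1,913.8192
Total = €2,418.7192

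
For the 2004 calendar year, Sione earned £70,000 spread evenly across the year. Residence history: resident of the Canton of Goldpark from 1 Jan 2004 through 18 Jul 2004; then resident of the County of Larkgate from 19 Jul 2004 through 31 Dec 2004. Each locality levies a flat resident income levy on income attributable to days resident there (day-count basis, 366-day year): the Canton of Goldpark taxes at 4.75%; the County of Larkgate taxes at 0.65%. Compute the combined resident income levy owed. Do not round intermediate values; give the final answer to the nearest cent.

The Canton of Goldpark, 1 Jan – 18 Jul 2004: 200 days → £70,000 × 4.75% × 200/366 = £1,816.9399
The County of Larkgate, 19 Jul – 31 Dec 2004: 166 days → £70,000 × 0.65% × 166/366 = £206.3661
Total = £2,023.3060

£2,023.31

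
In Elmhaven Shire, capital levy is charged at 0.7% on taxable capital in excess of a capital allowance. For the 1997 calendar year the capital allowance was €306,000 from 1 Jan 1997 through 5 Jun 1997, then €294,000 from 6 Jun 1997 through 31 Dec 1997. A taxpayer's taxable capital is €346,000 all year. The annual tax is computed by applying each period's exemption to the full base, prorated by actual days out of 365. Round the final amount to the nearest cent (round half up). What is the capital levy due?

€328.10

1 Jan – 5 Jun 1997: 156 days, exemption €306,000 → (€346,000 − €306,000) × 0.7% × 156/365 = €119.6712
6 Jun – 31 Dec 1997: 209 days, exemption €294,000 → (€346,000 − €294,000) × 0.7% × 209/365 = €208.4274
Total = €328.0986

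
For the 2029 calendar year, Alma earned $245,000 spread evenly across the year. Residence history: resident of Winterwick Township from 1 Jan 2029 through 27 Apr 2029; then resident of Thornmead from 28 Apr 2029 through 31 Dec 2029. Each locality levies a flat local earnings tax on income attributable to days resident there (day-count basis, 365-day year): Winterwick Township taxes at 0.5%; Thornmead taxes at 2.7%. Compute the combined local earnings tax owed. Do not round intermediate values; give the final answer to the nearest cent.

Winterwick Township, 1 Jan – 27 Apr 2029: 117 days → $245,000 × 0.5% × 117/365 = $392.6712
Thornmead, 28 Apr – 31 Dec 2029: 248 days → $245,000 × 2.7% × 248/365 = $4,494.5753
Total = $4,887.2466

$4,887.25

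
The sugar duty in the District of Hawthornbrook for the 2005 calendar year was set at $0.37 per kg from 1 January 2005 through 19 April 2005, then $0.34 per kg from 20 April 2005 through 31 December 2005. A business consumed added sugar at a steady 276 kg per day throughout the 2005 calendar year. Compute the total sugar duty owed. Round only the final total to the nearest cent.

$35,154.12

1 January – 19 April 2005: 109 days × 276 kg/day = 30,084 kg at $0.37/kg → $11,131.08
20 April – 31 December 2005: 256 days × 276 kg/day = 70,656 kg at $0.34/kg → $24,023.04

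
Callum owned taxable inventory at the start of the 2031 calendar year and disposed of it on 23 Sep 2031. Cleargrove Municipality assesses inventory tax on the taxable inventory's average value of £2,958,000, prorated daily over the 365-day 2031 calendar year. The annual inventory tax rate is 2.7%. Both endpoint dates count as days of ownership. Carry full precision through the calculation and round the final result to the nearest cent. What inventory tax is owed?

Days held (1 Jan – 23 Sep 2031): 266 out of 365
Tax = £2,958,000 × 2.7% × 266/365 = £58,203.7151

£58,203.72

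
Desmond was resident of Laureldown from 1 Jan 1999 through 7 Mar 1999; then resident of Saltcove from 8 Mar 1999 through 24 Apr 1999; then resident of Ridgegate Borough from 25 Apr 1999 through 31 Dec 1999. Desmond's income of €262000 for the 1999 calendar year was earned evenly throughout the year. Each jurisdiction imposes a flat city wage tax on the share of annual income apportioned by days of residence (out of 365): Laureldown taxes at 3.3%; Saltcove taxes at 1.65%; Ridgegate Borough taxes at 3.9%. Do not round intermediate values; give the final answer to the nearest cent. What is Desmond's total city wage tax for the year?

Laureldown, 1 Jan – 7 Mar 1999: 66 days → €262000 × 3.3% × 66/365 = €1563.3863
Saltcove, 8 Mar – 24 Apr 1999: 48 days → €262000 × 1.65% × 48/365 = €568.5041
Ridgegate Borough, 25 Apr – 31 Dec 1999: 251 days → €262000 × 3.9% × 251/365 = €7026.6247
Total = €9158.5151

€9158.52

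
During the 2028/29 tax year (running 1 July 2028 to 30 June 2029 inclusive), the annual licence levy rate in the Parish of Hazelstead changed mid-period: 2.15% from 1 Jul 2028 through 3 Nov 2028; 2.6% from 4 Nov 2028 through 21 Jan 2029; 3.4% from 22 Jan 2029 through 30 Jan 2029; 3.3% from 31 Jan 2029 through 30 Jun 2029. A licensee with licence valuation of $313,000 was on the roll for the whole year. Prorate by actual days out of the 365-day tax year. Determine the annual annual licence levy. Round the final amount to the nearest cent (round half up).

1 Jul – 3 Nov 2028: 126 days at 2.15% → $313,000 × 2.15% × 126/365 = $2,323.0603
4 Nov 2028 – 21 Jan 2029: 79 days at 2.6% → $313,000 × 2.6% × 79/365 = $1,761.3753
22 Jan – 30 Jan 2029: 9 days at 3.4% → $313,000 × 3.4% × 9/365 = $262.4055
31 Jan – 30 Jun 2029: 151 days at 3.3% → $313,000 × 3.3% × 151/365 = $4,273.0932
Total = $8,619.9342

$8,619.93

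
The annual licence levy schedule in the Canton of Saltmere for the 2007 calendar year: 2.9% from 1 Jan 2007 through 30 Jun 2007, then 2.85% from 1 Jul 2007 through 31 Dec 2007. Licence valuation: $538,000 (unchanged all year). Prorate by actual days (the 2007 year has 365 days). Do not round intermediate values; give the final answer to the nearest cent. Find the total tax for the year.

1 Jan – 30 Jun 2007: 181 days at 2.9% → $538,000 × 2.9% × 181/365 = $7,736.8822
1 Jul – 31 Dec 2007: 184 days at 2.85% → $538,000 × 2.85% × 184/365 = $7,729.5123
Total = $15,466.3945

$15,466.39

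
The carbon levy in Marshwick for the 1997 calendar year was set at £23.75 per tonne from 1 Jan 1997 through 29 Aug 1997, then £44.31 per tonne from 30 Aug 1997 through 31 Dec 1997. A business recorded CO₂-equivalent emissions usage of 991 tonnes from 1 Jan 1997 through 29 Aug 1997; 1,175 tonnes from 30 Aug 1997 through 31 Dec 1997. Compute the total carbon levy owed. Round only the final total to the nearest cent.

£75600.50

1 Jan – 29 Aug 1997: 991 tonnes at £23.75/tonne → £23536.25
30 Aug – 31 Dec 1997: 1,175 tonnes at £44.31/tonne → £52064.25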